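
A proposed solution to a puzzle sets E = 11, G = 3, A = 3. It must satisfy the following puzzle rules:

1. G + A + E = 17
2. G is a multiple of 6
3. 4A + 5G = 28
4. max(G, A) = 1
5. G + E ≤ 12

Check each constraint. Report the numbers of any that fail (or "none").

1. G + A + E = 3 + 3 + 11 = 17 — holds.
2. 3 = 6×0 + 3, so 6 does not divide 3 — does not hold.
3. 4A + 5G = 4(3) + 5(3) = 27, not 28 — does not hold.
4. max(3, 3) = 3, not 1 — does not hold.
5. G + E = 3 + 11 = 14; 14 > 12, bound 12 not met — does not hold.

Violated: 2, 3, 4, 5.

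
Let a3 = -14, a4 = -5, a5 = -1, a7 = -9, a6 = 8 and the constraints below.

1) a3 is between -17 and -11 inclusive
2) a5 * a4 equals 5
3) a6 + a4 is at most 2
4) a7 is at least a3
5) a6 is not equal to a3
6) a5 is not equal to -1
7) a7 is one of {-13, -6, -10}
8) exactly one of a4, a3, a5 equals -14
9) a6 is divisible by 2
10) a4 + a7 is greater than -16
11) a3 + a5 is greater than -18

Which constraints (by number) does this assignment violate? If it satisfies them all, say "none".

The assignment fails constraints 3, 6, and 7.

1) a3 = -14 lies in [-17, -11] — satisfied.
2) a5 * a4 = -1 * (-5) = 5 — satisfied.
3) a6 + a4 = 8 + (-5) = 3; 3 > 2, bound 2 not met — violated.
4) a7 = -9, a3 = -14; -9 ≥ -14 — satisfied.
5) a6 = 8, a3 = -14; distinct — satisfied.
6) a5 = -1, but -1 is required to differ — violated.
7) a7 = -9 is not in {-13, -6, -10} — violated.
8) a4=-5, a3=-14, a5=-1; 1 of them equals -14 — satisfied.
9) 8 / 2 = 4, so 2 divides 8 — satisfied.
10) a4 + a7 = -5 + (-9) = -14; -14 > -16 — satisfied.
11) a3 + a5 = -14 + (-1) = -15; -15 > -18 — satisfied.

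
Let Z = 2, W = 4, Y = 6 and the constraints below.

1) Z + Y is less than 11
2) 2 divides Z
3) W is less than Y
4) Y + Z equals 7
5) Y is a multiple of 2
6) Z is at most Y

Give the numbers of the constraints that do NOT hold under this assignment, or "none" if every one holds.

Violated: 4.

1) Z + Y = 2 + 6 = 8; 8 < 11 — holds.
2) 2 / 2 = 1, so 2 divides 2 — holds.
3) W = 4, Y = 6; 4 < 6 — holds.
4) Y + Z = 6 + 2 = 8, not 7 — fails.
5) 6 / 2 = 3, so 2 divides 6 — holds.
6) Z = 2, Y = 6; 2 ≤ 6 — holds.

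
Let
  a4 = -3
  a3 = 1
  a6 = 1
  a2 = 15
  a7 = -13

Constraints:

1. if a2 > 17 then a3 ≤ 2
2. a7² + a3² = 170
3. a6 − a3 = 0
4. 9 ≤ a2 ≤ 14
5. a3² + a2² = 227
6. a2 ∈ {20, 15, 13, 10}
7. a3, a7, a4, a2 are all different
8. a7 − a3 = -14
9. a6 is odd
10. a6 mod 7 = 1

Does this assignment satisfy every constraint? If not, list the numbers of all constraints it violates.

Constraints 4 and 5 do not hold.

1. a2 = 15, not > 17; antecedent false, conditional vacuously true  ✔
2. a7² + a3² = (-13)² + 1² = 169 + 1 = 170  ✔
3. a6 − a3 = 1 − 1 = 0  ✔
4. a2 = 15 is outside [9, 14]  ✘
5. a3² + a2² = 1² + 15² = 1 + 225 = 226, not 227  ✘
6. a2 = 15 is in {20, 15, 13, 10}  ✔
7. values 1, -13, -3, 15 are pairwise distinct  ✔
8. a7 − a3 = -13 − 1 = -14  ✔
9. a6 = 1 is odd  ✔
10. 1 mod 7 = 1  ✔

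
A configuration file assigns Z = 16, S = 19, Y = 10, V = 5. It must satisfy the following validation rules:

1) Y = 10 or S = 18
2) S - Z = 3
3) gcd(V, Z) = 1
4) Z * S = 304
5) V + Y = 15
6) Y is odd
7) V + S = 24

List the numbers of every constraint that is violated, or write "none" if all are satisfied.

The assignment fails constraint 6.

1) Y = 10 = 10 (first disjunct) — OK.
2) S - Z = 19 - 16 = 3 — OK.
3) gcd(5, 16) = 1 — OK.
4) Z * S = 16 * 19 = 304 — OK.
5) V + Y = 5 + 10 = 15 — OK.
6) Y = 10 is even — violated.
7) V + S = 5 + 19 = 24 — OK.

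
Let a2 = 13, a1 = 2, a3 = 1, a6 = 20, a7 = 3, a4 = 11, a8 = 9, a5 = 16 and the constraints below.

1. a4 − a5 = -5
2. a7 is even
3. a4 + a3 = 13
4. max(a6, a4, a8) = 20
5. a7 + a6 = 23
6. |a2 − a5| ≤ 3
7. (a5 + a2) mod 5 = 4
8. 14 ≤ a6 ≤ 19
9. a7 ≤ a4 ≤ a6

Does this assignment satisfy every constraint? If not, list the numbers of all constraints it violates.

1. a4 − a5 = 11 − 16 = -5  yes
2. a7 = 3 is odd  no
3. a4 + a3 = 11 + 1 = 12, not 13  no
4. max(20, 11, 9) = 20  yes
5. a7 + a6 = 3 + 20 = 23  yes
6. |13 − 16| = 3; 3 ≤ 3  yes
7. a5 + a2 = 29; 29 mod 5 = 4  yes
8. a6 = 20 is outside [14, 19]  no
9. values 3 ≤ 11 ≤ 20  yes

Constraints 2, 3, and 8 are violated.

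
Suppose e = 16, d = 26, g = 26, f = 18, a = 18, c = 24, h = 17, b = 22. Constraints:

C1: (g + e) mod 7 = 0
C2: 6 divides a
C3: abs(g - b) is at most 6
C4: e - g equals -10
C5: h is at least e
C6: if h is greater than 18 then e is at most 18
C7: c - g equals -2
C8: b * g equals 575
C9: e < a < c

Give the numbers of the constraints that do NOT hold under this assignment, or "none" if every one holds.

Constraint 8 does not hold.

C1: g + e = 42; 42 mod 7 = 0 — holds.
C2: 18 / 6 = 3, so 6 divides 18 — holds.
C3: abs(26 - 22) = 4; 4 ≤ 6 — holds.
C4: e - g = 16 - 26 = -10 — holds.
C5: h = 17, e = 16; 17 ≥ 16 — holds.
C6: h = 17, not > 18; antecedent false, conditional vacuously true — holds.
C7: c - g = 24 - 26 = -2 — holds.
C8: b * g = 22 * 26 = 572, not 575 — does not hold.
C9: values 16 < 18 < 24 — holds.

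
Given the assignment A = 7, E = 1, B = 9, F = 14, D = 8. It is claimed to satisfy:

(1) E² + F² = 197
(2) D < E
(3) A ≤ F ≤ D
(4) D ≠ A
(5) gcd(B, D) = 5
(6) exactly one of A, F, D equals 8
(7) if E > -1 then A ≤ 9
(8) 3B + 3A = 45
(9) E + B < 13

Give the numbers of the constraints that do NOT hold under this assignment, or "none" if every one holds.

Violated: 2, 3, 5, and 8.

(1) E² + F² = 1² + 14² = 1 + 196 = 197  ✔
(2) D = 8, E = 1; 8 ≥ 1 (want <)  ✘
(3) values 7, 14, 8; F = 14 is not ≤ D = 8  ✘
(4) D = 8, A = 7; distinct  ✔
(5) gcd(9, 8) = 1, not 5  ✘
(6) A=7, F=14, D=8; 1 of them equals 8  ✔
(7) E = 1 > -1, so we need A ≤ 9; A = 7 ≤ 9  ✔
(8) 3B + 3A = 3(9) + 3(7) = 48, not 45  ✘
(9) E + B = 1 + 9 = 10; 10 < 13  ✔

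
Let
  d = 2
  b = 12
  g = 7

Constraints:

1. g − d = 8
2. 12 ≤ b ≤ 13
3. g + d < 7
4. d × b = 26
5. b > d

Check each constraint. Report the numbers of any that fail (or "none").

Violated: 1, 3, 4.

1. g − d = 7 − 2 = 5, not 8 — violated.
2. b = 12 lies in [12, 13] — satisfied.
3. g + d = 7 + 2 = 9; 9 ≥ 7, bound 7 not met — violated.
4. d × b = 2 × 12 = 24, not 26 — violated.
5. b = 12, d = 2; 12 > 2 — satisfied.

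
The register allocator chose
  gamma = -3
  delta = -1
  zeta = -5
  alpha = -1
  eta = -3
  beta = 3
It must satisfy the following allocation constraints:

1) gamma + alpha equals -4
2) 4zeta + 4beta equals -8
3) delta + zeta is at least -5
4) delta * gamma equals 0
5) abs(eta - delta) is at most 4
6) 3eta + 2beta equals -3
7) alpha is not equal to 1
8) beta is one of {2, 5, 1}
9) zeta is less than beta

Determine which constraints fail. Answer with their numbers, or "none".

1) gamma + alpha = -3 + (-1) = -4  ✓
2) 4zeta + 4beta = 4(-5) + 4(3) = -8  ✓
3) delta + zeta = -1 + (-5) = -6; -6 < -5, bound -5 not met  ✗
4) delta * gamma = -1 * (-3) = 3, not 0  ✗
5) abs(-3 - (-1)) = 2; 2 ≤ 4  ✓
6) 3eta + 2beta = 3(-3) + 2(3) = -3  ✓
7) alpha = -1, and -1 ≠ 1  ✓
8) beta = 3 is not in {2, 5, 1}  ✗
9) zeta = -5, beta = 3; -5 < 3  ✓

No — constraints 3, 4, 8 are not satisfied.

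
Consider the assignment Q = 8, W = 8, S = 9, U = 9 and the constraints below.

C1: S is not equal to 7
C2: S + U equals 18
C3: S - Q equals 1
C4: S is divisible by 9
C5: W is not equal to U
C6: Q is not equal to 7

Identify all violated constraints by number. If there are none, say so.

C1: S = 9, and 9 ≠ 7 — OK.
C2: S + U = 9 + 9 = 18 — OK.
C3: S - Q = 9 - 8 = 1 — OK.
C4: 9 / 9 = 1, so 9 divides 9 — OK.
C5: W = 8, U = 9; distinct — OK.
C6: Q = 8, and 8 ≠ 7 — OK.

No violations.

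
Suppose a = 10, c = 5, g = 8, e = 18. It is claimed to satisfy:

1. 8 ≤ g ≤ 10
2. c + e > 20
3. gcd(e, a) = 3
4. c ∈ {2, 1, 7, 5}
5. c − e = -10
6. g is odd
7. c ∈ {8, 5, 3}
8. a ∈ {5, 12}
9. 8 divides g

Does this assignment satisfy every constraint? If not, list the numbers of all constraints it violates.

1. g = 8 lies in [8, 10]  ✔
2. c + e = 5 + 18 = 23; 23 > 20  ✔
3. gcd(18, 10) = 2, not 3  ✘
4. c = 5 is in {2, 1, 7, 5}  ✔
5. c − e = 5 − 18 = -13, not -10  ✘
6. g = 8 is even  ✘
7. c = 5 is in {8, 5, 3}  ✔
8. a = 10 is not in {5, 12}  ✘
9. 8 / 8 = 1, so 8 divides 8  ✔

Constraints 3, 5, 6, 8 are violated.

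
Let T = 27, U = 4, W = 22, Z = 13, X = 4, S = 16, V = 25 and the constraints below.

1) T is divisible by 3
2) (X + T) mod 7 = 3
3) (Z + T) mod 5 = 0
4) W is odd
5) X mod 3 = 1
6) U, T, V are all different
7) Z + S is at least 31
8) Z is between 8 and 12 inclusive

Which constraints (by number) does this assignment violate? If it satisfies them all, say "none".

The assignment fails constraints 4, 7, 8.

1) 27 / 3 = 9, so 3 divides 27  true
2) X + T = 31; 31 mod 7 = 3  true
3) Z + T = 40; 40 mod 5 = 0  true
4) W = 22 is even  false
5) 4 mod 3 = 1  true
6) values 4, 27, 25 are pairwise distinct  true
7) Z + S = 13 + 16 = 29; 29 < 31, bound 31 not met  false
8) Z = 13 is outside [8, 12]  false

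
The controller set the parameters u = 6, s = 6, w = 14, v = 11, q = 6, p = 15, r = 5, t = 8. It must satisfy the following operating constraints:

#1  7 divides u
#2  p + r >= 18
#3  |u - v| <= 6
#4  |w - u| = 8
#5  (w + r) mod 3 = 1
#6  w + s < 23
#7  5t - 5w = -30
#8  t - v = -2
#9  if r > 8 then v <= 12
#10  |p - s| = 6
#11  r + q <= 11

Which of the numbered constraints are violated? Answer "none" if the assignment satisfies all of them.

Constraints 1, 8, and 10 do not hold.

#1 6 = 7*0 + 6, so 7 does not divide 6 — does not hold.
#2 p + r = 15 + 5 = 20; 20 ≥ 18 — holds.
#3 |6 - 11| = 5; 5 ≤ 6 — holds.
#4 |14 - 6| = 8 — holds.
#5 w + r = 19; 19 mod 3 = 1 — holds.
#6 w + s = 14 + 6 = 20; 20 < 23 — holds.
#7 5t - 5w = 5(8) - 5(14) = -30 — holds.
#8 t - v = 8 - 11 = -3, not -2 — does not hold.
#9 r = 5, not > 8; antecedent false, conditional vacuously true — holds.
#10 |15 - 6| = 9, not 6 — does not hold.
#11 r + q = 5 + 6 = 11; 11 ≤ 11 — holds.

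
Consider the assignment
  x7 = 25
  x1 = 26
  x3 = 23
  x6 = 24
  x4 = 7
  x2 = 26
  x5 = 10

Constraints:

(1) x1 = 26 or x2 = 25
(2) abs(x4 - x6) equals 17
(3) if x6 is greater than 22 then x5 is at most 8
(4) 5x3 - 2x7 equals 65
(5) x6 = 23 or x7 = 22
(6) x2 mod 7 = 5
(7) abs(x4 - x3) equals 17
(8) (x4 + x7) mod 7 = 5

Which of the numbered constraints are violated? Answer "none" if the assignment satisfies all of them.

The assignment fails constraints 3, 5, 7, and 8.

(1) x1 = 26 = 26 (first disjunct)  ✓
(2) abs(7 - 24) = 17  ✓
(3) x6 = 24 > 22, so we need x5 ≤ 8; but x5 = 10 > 8  ✗
(4) 5x3 - 2x7 = 5(23) - 2(25) = 65  ✓
(5) x6 = 24 ≠ 23 and x7 = 25 ≠ 22; both disjuncts false  ✗
(6) 26 mod 7 = 5  ✓
(7) abs(7 - 23) = 16, not 17  ✗
(8) x4 + x7 = 32; 32 mod 7 = 4, not 5  ✗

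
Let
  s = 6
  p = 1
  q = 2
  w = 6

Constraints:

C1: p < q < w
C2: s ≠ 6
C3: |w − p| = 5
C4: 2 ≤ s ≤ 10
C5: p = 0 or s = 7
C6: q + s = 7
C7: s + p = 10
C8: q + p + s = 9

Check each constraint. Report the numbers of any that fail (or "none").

Violated: 2, 5, 6, and 7.

C1: values 1 < 2 < 6 — satisfied.
C2: s = 6, but 6 is required to differ — violated.
C3: |6 − 1| = 5 — satisfied.
C4: s = 6 lies in [2, 10] — satisfied.
C5: p = 1 ≠ 0 and s = 6 ≠ 7; both disjuncts false — violated.
C6: q + s = 2 + 6 = 8, not 7 — violated.
C7: s + p = 6 + 1 = 7, not 10 — violated.
C8: q + p + s = 2 + 1 + 6 = 9 — satisfied.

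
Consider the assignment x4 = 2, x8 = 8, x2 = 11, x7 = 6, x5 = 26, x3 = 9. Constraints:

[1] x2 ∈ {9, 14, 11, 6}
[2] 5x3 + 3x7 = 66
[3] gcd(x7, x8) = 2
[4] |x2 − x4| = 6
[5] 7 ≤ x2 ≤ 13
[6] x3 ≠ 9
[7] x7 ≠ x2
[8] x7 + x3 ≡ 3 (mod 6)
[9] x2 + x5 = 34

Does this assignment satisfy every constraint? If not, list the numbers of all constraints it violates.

[1] x2 = 11 is in {9, 14, 11, 6} — satisfied.
[2] 5x3 + 3x7 = 5(9) + 3(6) = 63, not 66 — violated.
[3] gcd(6, 8) = 2 — satisfied.
[4] |11 − 2| = 9, not 6 — violated.
[5] x2 = 11 lies in [7, 13] — satisfied.
[6] x3 = 9, but 9 is required to differ — violated.
[7] x7 = 6, x2 = 11; distinct — satisfied.
[8] x7 + x3 = 15; 15 mod 6 = 3 — satisfied.
[9] x2 + x5 = 11 + 26 = 37, not 34 — violated.

Violated: 2, 4, 6, 9.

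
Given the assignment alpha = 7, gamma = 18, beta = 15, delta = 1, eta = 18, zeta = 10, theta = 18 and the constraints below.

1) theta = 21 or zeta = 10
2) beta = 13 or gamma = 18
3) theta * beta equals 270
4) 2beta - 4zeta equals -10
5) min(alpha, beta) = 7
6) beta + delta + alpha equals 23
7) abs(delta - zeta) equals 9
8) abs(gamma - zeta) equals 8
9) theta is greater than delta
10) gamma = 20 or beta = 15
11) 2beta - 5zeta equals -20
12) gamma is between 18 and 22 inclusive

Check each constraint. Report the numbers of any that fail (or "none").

The assignment satisfies every constraint.

1) theta = 18 ≠ 21, but zeta = 10 = 10 (second disjunct) — holds.
2) beta = 15 ≠ 13, but gamma = 18 = 18 (second disjunct) — holds.
3) theta * beta = 18 * 15 = 270 — holds.
4) 2beta - 4zeta = 2(15) - 4(10) = -10 — holds.
5) min(7, 15) = 7 — holds.
6) beta + delta + alpha = 15 + 1 + 7 = 23 — holds.
7) abs(1 - 10) = 9 — holds.
8) abs(18 - 10) = 8 — holds.
9) theta = 18, delta = 1; 18 > 1 — holds.
10) gamma = 18 ≠ 20, but beta = 15 = 15 (second disjunct) — holds.
11) 2beta - 5zeta = 2(15) - 5(10) = -20 — holds.
12) gamma = 18 lies in [18, 22] — holds.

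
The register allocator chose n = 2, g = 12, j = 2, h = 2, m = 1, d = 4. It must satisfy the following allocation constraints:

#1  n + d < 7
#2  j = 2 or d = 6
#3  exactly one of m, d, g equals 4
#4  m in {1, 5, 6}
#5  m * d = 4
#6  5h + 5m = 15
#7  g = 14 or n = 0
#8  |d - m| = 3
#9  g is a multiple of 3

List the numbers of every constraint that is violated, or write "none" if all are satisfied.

Constraint 7 does not hold.

#1 n + d = 2 + 4 = 6; 6 < 7 — holds.
#2 j = 2 = 2 (first disjunct) — holds.
#3 m=1, d=4, g=12; 1 of them equals 4 — holds.
#4 m = 1 is in {1, 5, 6} — holds.
#5 m * d = 1 * 4 = 4 — holds.
#6 5h + 5m = 5(2) + 5(1) = 15 — holds.
#7 g = 12 ≠ 14 and n = 2 ≠ 0; both disjuncts false — fails.
#8 |4 - 1| = 3 — holds.
#9 12 / 3 = 4, so 3 divides 12 — holds.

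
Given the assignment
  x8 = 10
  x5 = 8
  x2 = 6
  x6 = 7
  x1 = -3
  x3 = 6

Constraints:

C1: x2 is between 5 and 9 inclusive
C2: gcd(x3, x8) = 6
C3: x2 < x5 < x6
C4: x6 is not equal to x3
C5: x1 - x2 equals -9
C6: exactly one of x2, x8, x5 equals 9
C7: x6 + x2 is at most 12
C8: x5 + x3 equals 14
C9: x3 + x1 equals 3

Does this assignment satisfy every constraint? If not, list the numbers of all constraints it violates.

C1: x2 = 6 lies in [5, 9] — holds.
C2: gcd(6, 10) = 2, not 6 — fails.
C3: values 6, 8, 7; x5 = 8 is not < x6 = 7 — fails.
C4: x6 = 7, x3 = 6; distinct — holds.
C5: x1 - x2 = -3 - 6 = -9 — holds.
C6: x2=6, x8=10, x5=8; 0 of them equal 9, not exactly one — fails.
C7: x6 + x2 = 7 + 6 = 13; 13 > 12, bound 12 not met — fails.
C8: x5 + x3 = 8 + 6 = 14 — holds.
C9: x3 + x1 = 6 + (-3) = 3 — holds.

Constraints 2, 3, 6, 7 are violated.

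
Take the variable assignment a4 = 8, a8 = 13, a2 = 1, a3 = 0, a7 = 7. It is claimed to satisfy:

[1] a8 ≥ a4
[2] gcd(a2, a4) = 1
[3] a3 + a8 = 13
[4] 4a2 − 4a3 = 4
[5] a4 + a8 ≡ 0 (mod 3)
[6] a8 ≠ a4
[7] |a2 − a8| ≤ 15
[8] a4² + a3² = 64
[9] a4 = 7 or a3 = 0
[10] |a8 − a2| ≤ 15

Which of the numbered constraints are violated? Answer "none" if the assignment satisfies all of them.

[1] a8 = 13, a4 = 8; 13 ≥ 8 — satisfied.
[2] gcd(1, 8) = 1 — satisfied.
[3] a3 + a8 = 0 + 13 = 13 — satisfied.
[4] 4a2 − 4a3 = 4(1) − 4(0) = 4 — satisfied.
[5] a4 + a8 = 21; 21 mod 3 = 0 — satisfied.
[6] a8 = 13, a4 = 8; distinct — satisfied.
[7] |1 − 13| = 12; 12 ≤ 15 — satisfied.
[8] a4² + a3² = 8² + 0² = 64 + 0 = 64 — satisfied.
[9] a4 = 8 ≠ 7, but a3 = 0 = 0 (second disjunct) — satisfied.
[10] |13 − 1| = 12; 12 ≤ 15 — satisfied.

Yes — all constraints hold.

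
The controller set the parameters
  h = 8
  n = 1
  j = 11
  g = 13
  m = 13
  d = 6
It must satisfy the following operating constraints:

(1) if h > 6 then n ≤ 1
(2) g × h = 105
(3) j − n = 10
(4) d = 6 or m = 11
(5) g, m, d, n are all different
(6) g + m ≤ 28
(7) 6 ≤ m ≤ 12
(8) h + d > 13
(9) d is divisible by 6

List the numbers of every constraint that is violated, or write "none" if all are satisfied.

Violated: 2, 5, and 7.

(1) h = 8 > 6, so we need n ≤ 1; n = 1 ≤ 1 — satisfied.
(2) g × h = 13 × 8 = 104, not 105 — violated.
(3) j − n = 11 − 1 = 10 — satisfied.
(4) d = 6 = 6 (first disjunct) — satisfied.
(5) g = m = 13, not all different — violated.
(6) g + m = 13 + 13 = 26; 26 ≤ 28 — satisfied.
(7) m = 13 is outside [6, 12] — violated.
(8) h + d = 8 + 6 = 14; 14 > 13 — satisfied.
(9) 6 / 6 = 1, so 6 divides 6 — satisfied.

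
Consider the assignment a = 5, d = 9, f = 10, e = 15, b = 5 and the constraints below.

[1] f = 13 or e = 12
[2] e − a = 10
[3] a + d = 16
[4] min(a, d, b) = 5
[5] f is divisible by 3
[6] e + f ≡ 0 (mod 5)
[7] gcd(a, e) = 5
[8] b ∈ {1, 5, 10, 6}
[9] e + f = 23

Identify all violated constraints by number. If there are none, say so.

[1] f = 10 ≠ 13 and e = 15 ≠ 12; both disjuncts false — does not hold.
[2] e − a = 15 − 5 = 10 — holds.
[3] a + d = 5 + 9 = 14, not 16 — does not hold.
[4] min(5, 9, 5) = 5 — holds.
[5] 10 = 3×3 + 1, so 3 does not divide 10 — does not hold.
[6] e + f = 25; 25 mod 5 = 0 — holds.
[7] gcd(5, 15) = 5 — holds.
[8] b = 5 is in {1, 5, 10, 6} — holds.
[9] e + f = 15 + 10 = 25, not 23 — does not hold.

Constraints 1, 3, 5, and 9 are violated.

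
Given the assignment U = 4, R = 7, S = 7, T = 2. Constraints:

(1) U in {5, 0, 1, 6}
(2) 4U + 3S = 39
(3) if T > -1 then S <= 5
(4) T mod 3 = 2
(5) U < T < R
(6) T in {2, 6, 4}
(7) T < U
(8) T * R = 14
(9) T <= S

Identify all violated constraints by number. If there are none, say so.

(1) U = 4 is not in {5, 0, 1, 6} — violated.
(2) 4U + 3S = 4(4) + 3(7) = 37, not 39 — violated.
(3) T = 2 > -1, so we need S ≤ 5; but S = 7 > 5 — violated.
(4) 2 mod 3 = 2 — satisfied.
(5) values 4, 2, 7; U = 4 is not < T = 2 — violated.
(6) T = 2 is in {2, 6, 4} — satisfied.
(7) T = 2, U = 4; 2 < 4 — satisfied.
(8) T * R = 2 * 7 = 14 — satisfied.
(9) T = 2, S = 7; 2 ≤ 7 — satisfied.

Constraints 1, 2, 3, and 5 are violated.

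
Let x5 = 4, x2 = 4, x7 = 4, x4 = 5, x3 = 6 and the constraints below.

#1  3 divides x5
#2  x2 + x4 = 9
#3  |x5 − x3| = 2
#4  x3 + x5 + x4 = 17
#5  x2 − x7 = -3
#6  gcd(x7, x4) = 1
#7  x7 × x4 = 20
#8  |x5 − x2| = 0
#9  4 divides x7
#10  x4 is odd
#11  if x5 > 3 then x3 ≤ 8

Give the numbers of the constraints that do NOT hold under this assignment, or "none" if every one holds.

The assignment fails constraints 1, 4, and 5.

#1 4 = 3×1 + 1, so 3 does not divide 4 — fails.
#2 x2 + x4 = 4 + 5 = 9 — holds.
#3 |4 − 6| = 2 — holds.
#4 x3 + x5 + x4 = 6 + 4 + 5 = 15, not 17 — fails.
#5 x2 − x7 = 4 − 4 = 0, not -3 — fails.
#6 gcd(4, 5) = 1 — holds.
#7 x7 × x4 = 4 × 5 = 20 — holds.
#8 |4 − 4| = 0 — holds.
#9 4 / 4 = 1, so 4 divides 4 — holds.
#10 x4 = 5 is odd — holds.
#11 x5 = 4 > 3, so we need x3 ≤ 8; x3 = 6 ≤ 8 — holds.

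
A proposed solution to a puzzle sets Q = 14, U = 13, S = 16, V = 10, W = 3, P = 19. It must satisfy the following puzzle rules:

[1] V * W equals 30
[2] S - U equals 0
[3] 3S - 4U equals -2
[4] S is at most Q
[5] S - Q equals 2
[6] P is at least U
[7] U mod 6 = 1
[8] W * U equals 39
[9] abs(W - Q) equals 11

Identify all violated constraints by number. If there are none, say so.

The assignment fails constraints 2, 3, 4.

[1] V * W = 10 * 3 = 30 — holds.
[2] S - U = 16 - 13 = 3, not 0 — fails.
[3] 3S - 4U = 3(16) - 4(13) = -4, not -2 — fails.
[4] S = 16, Q = 14; 16 > 14 (want ≤) — fails.
[5] S - Q = 16 - 14 = 2 — holds.
[6] P = 19, U = 13; 19 ≥ 13 — holds.
[7] 13 mod 6 = 1 — holds.
[8] W * U = 3 * 13 = 39 — holds.
[9] abs(3 - 14) = 11 — holds.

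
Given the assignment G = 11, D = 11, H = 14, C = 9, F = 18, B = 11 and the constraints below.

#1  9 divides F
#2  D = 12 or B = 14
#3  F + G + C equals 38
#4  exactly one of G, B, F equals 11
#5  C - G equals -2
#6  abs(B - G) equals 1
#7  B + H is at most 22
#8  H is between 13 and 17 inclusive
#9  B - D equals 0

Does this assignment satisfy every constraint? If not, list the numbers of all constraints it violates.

Constraints 2, 4, 6, and 7 do not hold.

#1 18 / 9 = 2, so 9 divides 18 — satisfied.
#2 D = 11 ≠ 12 and B = 11 ≠ 14; both disjuncts false — violated.
#3 F + G + C = 18 + 11 + 9 = 38 — satisfied.
#4 G=11, B=11, F=18; 2 of them equal 11, not exactly one — violated.
#5 C - G = 9 - 11 = -2 — satisfied.
#6 abs(11 - 11) = 0, not 1 — violated.
#7 B + H = 11 + 14 = 25; 25 > 22, bound 22 not met — violated.
#8 H = 14 lies in [13, 17] — satisfied.
#9 B - D = 11 - 11 = 0 — satisfied.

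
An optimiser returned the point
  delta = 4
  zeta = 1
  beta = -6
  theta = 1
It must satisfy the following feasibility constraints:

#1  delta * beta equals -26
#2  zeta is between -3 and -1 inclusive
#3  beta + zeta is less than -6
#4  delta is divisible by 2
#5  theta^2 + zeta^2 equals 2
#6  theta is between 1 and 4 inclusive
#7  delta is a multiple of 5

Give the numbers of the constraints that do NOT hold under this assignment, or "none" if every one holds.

#1 delta * beta = 4 * (-6) = -24, not -26  fails
#2 zeta = 1 is outside [-3, -1]  fails
#3 beta + zeta = -6 + 1 = -5; -5 ≥ -6, bound -6 not met  fails
#4 4 / 2 = 2, so 2 divides 4  holds
#5 theta^2 + zeta^2 = 1^2 + 1^2 = 1 + 1 = 2  holds
#6 theta = 1 lies in [1, 4]  holds
#7 4 = 5*0 + 4, so 5 does not divide 4  fails

The assignment fails constraints 1, 2, 3, and 7.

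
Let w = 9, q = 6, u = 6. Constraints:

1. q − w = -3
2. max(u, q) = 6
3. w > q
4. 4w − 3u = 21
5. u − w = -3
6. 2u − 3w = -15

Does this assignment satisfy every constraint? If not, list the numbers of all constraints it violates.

No — constraint 4 is not satisfied.

1. q − w = 6 − 9 = -3  ✔
2. max(6, 6) = 6  ✔
3. w = 9, q = 6; 9 > 6  ✔
4. 4w − 3u = 4(9) − 3(6) = 18, not 21  ✘
5. u − w = 6 − 9 = -3  ✔
6. 2u − 3w = 2(6) − 3(9) = -15  ✔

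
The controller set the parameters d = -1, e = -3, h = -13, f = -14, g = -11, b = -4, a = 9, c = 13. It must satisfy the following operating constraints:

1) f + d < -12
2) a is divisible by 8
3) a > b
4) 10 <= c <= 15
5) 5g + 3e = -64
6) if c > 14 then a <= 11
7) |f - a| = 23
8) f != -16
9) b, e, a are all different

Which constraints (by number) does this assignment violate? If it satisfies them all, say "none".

Constraint 2 is violated.

1) f + d = -14 + (-1) = -15; -15 < -12 — holds.
2) 9 = 8*1 + 1, so 8 does not divide 9 — fails.
3) a = 9, b = -4; 9 > -4 — holds.
4) c = 13 lies in [10, 15] — holds.
5) 5g + 3e = 5(-11) + 3(-3) = -64 — holds.
6) c = 13, not > 14; antecedent false, conditional vacuously true — holds.
7) |-14 - 9| = 23 — holds.
8) f = -14, and -14 ≠ -16 — holds.
9) values -4, -3, 9 are pairwise distinct — holds.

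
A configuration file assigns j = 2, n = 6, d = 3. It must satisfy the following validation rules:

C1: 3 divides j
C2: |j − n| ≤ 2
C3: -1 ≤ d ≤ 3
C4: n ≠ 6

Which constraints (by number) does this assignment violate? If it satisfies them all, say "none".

C1: 2 = 3×0 + 2, so 3 does not divide 2  false
C2: |2 − 6| = 4; 4 > 2, exceeds bound 2  false
C3: d = 3 lies in [-1, 3]  true
C4: n = 6, but 6 is required to differ  false

The assignment fails constraints 1, 2, and 4.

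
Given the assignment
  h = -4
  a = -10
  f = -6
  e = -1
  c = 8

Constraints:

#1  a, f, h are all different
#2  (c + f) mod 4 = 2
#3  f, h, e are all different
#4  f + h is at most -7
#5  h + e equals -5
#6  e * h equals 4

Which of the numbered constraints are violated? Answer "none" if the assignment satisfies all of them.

#1 values -10, -6, -4 are pairwise distinct — satisfied.
#2 c + f = 2; 2 mod 4 = 2 — satisfied.
#3 values -6, -4, -1 are pairwise distinct — satisfied.
#4 f + h = -6 + (-4) = -10; -10 ≤ -7 — satisfied.
#5 h + e = -4 + (-1) = -5 — satisfied.
#6 e * h = -1 * (-4) = 4 — satisfied.

None — every constraint holds.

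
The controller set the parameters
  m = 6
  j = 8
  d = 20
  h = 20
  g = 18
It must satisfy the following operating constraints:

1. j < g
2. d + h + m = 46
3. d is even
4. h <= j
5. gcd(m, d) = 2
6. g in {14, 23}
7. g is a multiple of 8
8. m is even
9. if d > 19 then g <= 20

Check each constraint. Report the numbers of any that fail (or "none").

1. j = 8, g = 18; 8 < 18  OK
2. d + h + m = 20 + 20 + 6 = 46  OK
3. d = 20 is even  OK
4. h = 20, j = 8; 20 > 8 (want ≤)  FAIL
5. gcd(6, 20) = 2  OK
6. g = 18 is not in {14, 23}  FAIL
7. 18 = 8*2 + 2, so 8 does not divide 18  FAIL
8. m = 6 is even  OK
9. d = 20 > 19, so we need g ≤ 20; g = 18 ≤ 20  OK

The assignment fails constraints 4, 6, and 7.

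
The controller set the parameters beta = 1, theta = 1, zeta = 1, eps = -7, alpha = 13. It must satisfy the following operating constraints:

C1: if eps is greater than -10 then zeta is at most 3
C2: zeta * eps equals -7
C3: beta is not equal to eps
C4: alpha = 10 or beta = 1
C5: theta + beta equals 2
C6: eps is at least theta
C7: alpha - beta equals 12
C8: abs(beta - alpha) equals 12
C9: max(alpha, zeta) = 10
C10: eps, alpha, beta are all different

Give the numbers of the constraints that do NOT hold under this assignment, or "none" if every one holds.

The assignment fails constraints 6, 9.

C1: eps = -7 > -10, so we need zeta ≤ 3; zeta = 1 ≤ 3  holds
C2: zeta * eps = 1 * (-7) = -7  holds
C3: beta = 1, eps = -7; distinct  holds
C4: alpha = 13 ≠ 10, but beta = 1 = 1 (second disjunct)  holds
C5: theta + beta = 1 + 1 = 2  holds
C6: eps = -7, theta = 1; -7 < 1 (want ≥)  fails
C7: alpha - beta = 13 - 1 = 12  holds
C8: abs(1 - 13) = 12  holds
C9: max(13, 1) = 13, not 10  fails
C10: values -7, 13, 1 are pairwise distinct  holds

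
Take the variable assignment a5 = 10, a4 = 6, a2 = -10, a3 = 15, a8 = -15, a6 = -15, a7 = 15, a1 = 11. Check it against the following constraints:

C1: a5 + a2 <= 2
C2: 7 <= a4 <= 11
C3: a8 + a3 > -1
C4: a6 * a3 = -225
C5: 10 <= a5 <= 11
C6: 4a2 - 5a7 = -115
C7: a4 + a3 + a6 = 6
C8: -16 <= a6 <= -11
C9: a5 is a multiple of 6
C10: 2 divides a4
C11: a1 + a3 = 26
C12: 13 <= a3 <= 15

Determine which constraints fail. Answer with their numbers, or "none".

C1: a5 + a2 = 10 + (-10) = 0; 0 ≤ 2  holds
C2: a4 = 6 is outside [7, 11]  fails
C3: a8 + a3 = -15 + 15 = 0; 0 > -1  holds
C4: a6 * a3 = -15 * 15 = -225  holds
C5: a5 = 10 lies in [10, 11]  holds
C6: 4a2 - 5a7 = 4(-10) - 5(15) = -115  holds
C7: a4 + a3 + a6 = 6 + 15 + (-15) = 6  holds
C8: a6 = -15 lies in [-16, -11]  holds
C9: 10 = 6*1 + 4, so 6 does not divide 10  fails
C10: 6 / 2 = 3, so 2 divides 6  holds
C11: a1 + a3 = 11 + 15 = 26  holds
C12: a3 = 15 lies in [13, 15]  holds

Violated: 2, 9.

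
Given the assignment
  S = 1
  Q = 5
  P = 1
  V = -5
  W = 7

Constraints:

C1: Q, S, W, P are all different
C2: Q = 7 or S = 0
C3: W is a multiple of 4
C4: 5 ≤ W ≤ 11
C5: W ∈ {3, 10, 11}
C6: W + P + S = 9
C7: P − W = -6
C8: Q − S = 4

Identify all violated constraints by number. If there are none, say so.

No — constraints 1, 2, 3, and 5 are not satisfied.

C1: S = P = 1, not all different — fails.
C2: Q = 5 ≠ 7 and S = 1 ≠ 0; both disjuncts false — fails.
C3: 7 = 4×1 + 3, so 4 does not divide 7 — fails.
C4: W = 7 lies in [5, 11] — holds.
C5: W = 7 is not in {3, 10, 11} — fails.
C6: W + P + S = 7 + 1 + 1 = 9 — holds.
C7: P − W = 1 − 7 = -6 — holds.
C8: Q − S = 5 − 1 = 4 — holds.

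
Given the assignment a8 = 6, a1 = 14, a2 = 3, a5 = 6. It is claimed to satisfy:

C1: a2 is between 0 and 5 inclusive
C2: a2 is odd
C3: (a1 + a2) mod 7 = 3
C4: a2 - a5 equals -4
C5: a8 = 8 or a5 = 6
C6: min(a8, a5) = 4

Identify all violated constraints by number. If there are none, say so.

Constraints 4 and 6 do not hold.

C1: a2 = 3 lies in [0, 5]  OK
C2: a2 = 3 is odd  OK
C3: a1 + a2 = 17; 17 mod 7 = 3  OK
C4: a2 - a5 = 3 - 6 = -3, not -4  FAIL
C5: a8 = 6 ≠ 8, but a5 = 6 = 6 (second disjunct)  OK
C6: min(6, 6) = 6, not 4  FAIL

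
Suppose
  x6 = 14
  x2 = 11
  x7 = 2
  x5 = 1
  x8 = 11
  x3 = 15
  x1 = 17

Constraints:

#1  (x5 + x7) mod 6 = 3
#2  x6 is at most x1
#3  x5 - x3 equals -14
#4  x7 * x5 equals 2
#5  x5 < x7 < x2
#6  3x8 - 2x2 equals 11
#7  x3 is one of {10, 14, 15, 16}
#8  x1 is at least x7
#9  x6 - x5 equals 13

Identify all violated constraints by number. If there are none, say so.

All constraints are satisfied.

#1 x5 + x7 = 3; 3 mod 6 = 3  ✔
#2 x6 = 14, x1 = 17; 14 ≤ 17  ✔
#3 x5 - x3 = 1 - 15 = -14  ✔
#4 x7 * x5 = 2 * 1 = 2  ✔
#5 values 1 < 2 < 11  ✔
#6 3x8 - 2x2 = 3(11) - 2(11) = 11  ✔
#7 x3 = 15 is in {10, 14, 15, 16}  ✔
#8 x1 = 17, x7 = 2; 17 ≥ 2  ✔
#9 x6 - x5 = 14 - 1 = 13  ✔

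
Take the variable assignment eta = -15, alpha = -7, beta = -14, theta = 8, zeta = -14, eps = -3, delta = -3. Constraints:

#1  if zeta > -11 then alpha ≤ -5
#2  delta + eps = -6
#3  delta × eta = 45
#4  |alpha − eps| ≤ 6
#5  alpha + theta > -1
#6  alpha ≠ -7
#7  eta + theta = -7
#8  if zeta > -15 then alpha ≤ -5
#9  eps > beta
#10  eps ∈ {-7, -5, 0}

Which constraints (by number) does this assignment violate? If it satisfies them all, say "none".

Constraints 6 and 10 are violated.

#1 zeta = -14, not > -11; antecedent false, conditional vacuously true  OK
#2 delta + eps = -3 + (-3) = -6  OK
#3 delta × eta = -3 × (-15) = 45  OK
#4 |-7 − (-3)| = 4; 4 ≤ 6  OK
#5 alpha + theta = -7 + 8 = 1; 1 > -1  OK
#6 alpha = -7, but -7 is required to differ  FAIL
#7 eta + theta = -15 + 8 = -7  OK
#8 zeta = -14 > -15, so we need alpha ≤ -5; alpha = -7 ≤ -5  OK
#9 eps = -3, beta = -14; -3 > -14  OK
#10 eps = -3 is not in {-7, -5, 0}  FAIL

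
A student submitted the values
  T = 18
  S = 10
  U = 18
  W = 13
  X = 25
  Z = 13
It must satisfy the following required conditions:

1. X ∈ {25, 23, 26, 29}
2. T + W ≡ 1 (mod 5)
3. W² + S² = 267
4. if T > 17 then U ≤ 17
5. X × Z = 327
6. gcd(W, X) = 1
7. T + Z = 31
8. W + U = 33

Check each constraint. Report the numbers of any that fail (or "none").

Violated: 3, 4, 5, 8.

1. X = 25 is in {25, 23, 26, 29} — satisfied.
2. T + W = 31; 31 mod 5 = 1 — satisfied.
3. W² + S² = 13² + 10² = 169 + 100 = 269, not 267 — violated.
4. T = 18 > 17, so we need U ≤ 17; but U = 18 > 17 — violated.
5. X × Z = 25 × 13 = 325, not 327 — violated.
6. gcd(13, 25) = 1 — satisfied.
7. T + Z = 18 + 13 = 31 — satisfied.
8. W + U = 13 + 18 = 31, not 33 — violated.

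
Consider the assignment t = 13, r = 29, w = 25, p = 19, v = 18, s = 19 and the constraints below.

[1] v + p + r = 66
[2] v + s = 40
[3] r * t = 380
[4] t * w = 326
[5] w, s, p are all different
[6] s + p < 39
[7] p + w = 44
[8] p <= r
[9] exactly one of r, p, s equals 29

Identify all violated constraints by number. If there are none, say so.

[1] v + p + r = 18 + 19 + 29 = 66  true
[2] v + s = 18 + 19 = 37, not 40  false
[3] r * t = 29 * 13 = 377, not 380  false
[4] t * w = 13 * 25 = 325, not 326  false
[5] s = p = 19, not all different  false
[6] s + p = 19 + 19 = 38; 38 < 39  true
[7] p + w = 19 + 25 = 44  true
[8] p = 19, r = 29; 19 ≤ 29  true
[9] r=29, p=19, s=19; 1 of them equals 29  true

The assignment fails constraints 2, 3, 4, 5.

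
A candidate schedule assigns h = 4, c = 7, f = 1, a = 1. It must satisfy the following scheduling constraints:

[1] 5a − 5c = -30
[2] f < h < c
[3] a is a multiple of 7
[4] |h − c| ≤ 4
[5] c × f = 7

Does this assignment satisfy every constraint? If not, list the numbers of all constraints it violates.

Constraint 3 is violated.

[1] 5a − 5c = 5(1) − 5(7) = -30  yes
[2] values 1 < 4 < 7  yes
[3] 1 = 7×0 + 1, so 7 does not divide 1  no
[4] |4 − 7| = 3; 3 ≤ 4  yes
[5] c × f = 7 × 1 = 7  yes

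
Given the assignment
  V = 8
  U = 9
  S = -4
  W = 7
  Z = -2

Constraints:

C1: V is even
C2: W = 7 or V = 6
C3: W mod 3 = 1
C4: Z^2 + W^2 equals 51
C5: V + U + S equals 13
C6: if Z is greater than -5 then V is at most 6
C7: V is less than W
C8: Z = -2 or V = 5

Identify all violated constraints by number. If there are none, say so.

No — constraints 4, 6, and 7 are not satisfied.

C1: V = 8 is even — holds.
C2: W = 7 = 7 (first disjunct) — holds.
C3: 7 mod 3 = 1 — holds.
C4: Z^2 + W^2 = (-2)^2 + 7^2 = 4 + 49 = 53, not 51 — does not hold.
C5: V + U + S = 8 + 9 + (-4) = 13 — holds.
C6: Z = -2 > -5, so we need V ≤ 6; but V = 8 > 6 — does not hold.
C7: V = 8, W = 7; 8 ≥ 7 (want <) — does not hold.
C8: Z = -2 = -2 (first disjunct) — holds.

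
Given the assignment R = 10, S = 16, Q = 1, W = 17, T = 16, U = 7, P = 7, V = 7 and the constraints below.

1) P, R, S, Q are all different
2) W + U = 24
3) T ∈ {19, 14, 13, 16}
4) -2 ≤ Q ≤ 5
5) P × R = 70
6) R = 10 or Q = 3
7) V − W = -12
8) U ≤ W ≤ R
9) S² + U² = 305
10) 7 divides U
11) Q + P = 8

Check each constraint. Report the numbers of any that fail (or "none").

The assignment fails constraints 7, 8.

1) values 7, 10, 16, 1 are pairwise distinct — satisfied.
2) W + U = 17 + 7 = 24 — satisfied.
3) T = 16 is in {19, 14, 13, 16} — satisfied.
4) Q = 1 lies in [-2, 5] — satisfied.
5) P × R = 7 × 10 = 70 — satisfied.
6) R = 10 = 10 (first disjunct) — satisfied.
7) V − W = 7 − 17 = -10, not -12 — violated.
8) values 7, 17, 10; W = 17 is not ≤ R = 10 — violated.
9) S² + U² = 16² + 7² = 256 + 49 = 305 — satisfied.
10) 7 / 7 = 1, so 7 divides 7 — satisfied.
11) Q + P = 1 + 7 = 8 — satisfied.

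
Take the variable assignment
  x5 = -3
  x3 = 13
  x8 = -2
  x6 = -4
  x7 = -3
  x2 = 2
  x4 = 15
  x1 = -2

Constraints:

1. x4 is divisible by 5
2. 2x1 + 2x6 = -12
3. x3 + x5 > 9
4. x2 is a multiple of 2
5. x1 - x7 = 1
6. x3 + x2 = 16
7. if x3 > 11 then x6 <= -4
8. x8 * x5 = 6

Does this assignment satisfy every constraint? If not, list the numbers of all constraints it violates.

1. 15 / 5 = 3, so 5 divides 15 — holds.
2. 2x1 + 2x6 = 2(-2) + 2(-4) = -12 — holds.
3. x3 + x5 = 13 + (-3) = 10; 10 > 9 — holds.
4. 2 / 2 = 1, so 2 divides 2 — holds.
5. x1 - x7 = -2 - (-3) = 1 — holds.
6. x3 + x2 = 13 + 2 = 15, not 16 — fails.
7. x3 = 13 > 11, so we need x6 ≤ -4; x6 = -4 ≤ -4 — holds.
8. x8 * x5 = -2 * (-3) = 6 — holds.

No — constraint 6 is not satisfied.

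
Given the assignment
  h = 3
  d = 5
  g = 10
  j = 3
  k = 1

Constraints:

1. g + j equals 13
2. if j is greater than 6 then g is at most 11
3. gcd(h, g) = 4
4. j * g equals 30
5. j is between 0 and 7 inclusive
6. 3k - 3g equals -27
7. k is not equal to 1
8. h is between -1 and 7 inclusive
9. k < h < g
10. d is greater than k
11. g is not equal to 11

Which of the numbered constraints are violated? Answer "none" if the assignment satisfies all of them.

1. g + j = 10 + 3 = 13  true
2. j = 3, not > 6; antecedent false, conditional vacuously true  true
3. gcd(3, 10) = 1, not 4  false
4. j * g = 3 * 10 = 30  true
5. j = 3 lies in [0, 7]  true
6. 3k - 3g = 3(1) - 3(10) = -27  true
7. k = 1, but 1 is required to differ  false
8. h = 3 lies in [-1, 7]  true
9. values 1 < 3 < 10  true
10. d = 5, k = 1; 5 > 1  true
11. g = 10, and 10 ≠ 11  true

Violated: 3 and 7.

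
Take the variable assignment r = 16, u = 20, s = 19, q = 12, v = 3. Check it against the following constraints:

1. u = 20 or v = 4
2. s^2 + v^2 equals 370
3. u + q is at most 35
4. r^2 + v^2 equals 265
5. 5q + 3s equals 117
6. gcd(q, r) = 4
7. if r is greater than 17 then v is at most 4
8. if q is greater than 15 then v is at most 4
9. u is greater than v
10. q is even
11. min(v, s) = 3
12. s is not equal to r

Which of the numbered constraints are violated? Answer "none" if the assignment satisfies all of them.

All constraints are satisfied.

1. u = 20 = 20 (first disjunct)  OK
2. s^2 + v^2 = 19^2 + 3^2 = 361 + 9 = 370  OK
3. u + q = 20 + 12 = 32; 32 ≤ 35  OK
4. r^2 + v^2 = 16^2 + 3^2 = 256 + 9 = 265  OK
5. 5q + 3s = 5(12) + 3(19) = 117  OK
6. gcd(12, 16) = 4  OK
7. r = 16, not > 17; antecedent false, conditional vacuously true  OK
8. q = 12, not > 15; antecedent false, conditional vacuously true  OK
9. u = 20, v = 3; 20 > 3  OK
10. q = 12 is even  OK
11. min(3, 19) = 3  OK
12. s = 19, r = 16; distinct  OK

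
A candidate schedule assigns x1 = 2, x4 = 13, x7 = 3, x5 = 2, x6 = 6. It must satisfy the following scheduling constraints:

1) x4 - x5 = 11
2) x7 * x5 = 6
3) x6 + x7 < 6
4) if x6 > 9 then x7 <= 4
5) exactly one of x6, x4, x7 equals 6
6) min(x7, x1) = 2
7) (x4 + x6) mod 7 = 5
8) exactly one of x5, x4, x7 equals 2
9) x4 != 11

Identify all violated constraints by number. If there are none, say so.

No — constraint 3 is not satisfied.

1) x4 - x5 = 13 - 2 = 11 — OK.
2) x7 * x5 = 3 * 2 = 6 — OK.
3) x6 + x7 = 6 + 3 = 9; 9 ≥ 6, bound 6 not met — violated.
4) x6 = 6, not > 9; antecedent false, conditional vacuously true — OK.
5) x6=6, x4=13, x7=3; 1 of them equals 6 — OK.
6) min(3, 2) = 2 — OK.
7) x4 + x6 = 19; 19 mod 7 = 5 — OK.
8) x5=2, x4=13, x7=3; 1 of them equals 2 — OK.
9) x4 = 13, and 13 ≠ 11 — OK.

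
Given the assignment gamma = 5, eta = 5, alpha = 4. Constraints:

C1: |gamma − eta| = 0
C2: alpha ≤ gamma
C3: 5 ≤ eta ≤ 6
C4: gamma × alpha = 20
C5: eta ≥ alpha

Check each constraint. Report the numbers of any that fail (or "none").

All constraints are satisfied.

C1: |5 − 5| = 0  true
C2: alpha = 4, gamma = 5; 4 ≤ 5  true
C3: eta = 5 lies in [5, 6]  true
C4: gamma × alpha = 5 × 4 = 20  true
C5: eta = 5, alpha = 4; 5 ≥ 4  true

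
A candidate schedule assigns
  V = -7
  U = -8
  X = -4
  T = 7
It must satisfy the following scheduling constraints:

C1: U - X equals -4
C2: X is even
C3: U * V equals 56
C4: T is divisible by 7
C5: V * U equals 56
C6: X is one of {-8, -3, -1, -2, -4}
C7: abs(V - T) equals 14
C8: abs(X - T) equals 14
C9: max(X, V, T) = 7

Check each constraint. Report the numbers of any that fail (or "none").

The assignment fails constraint 8.

C1: U - X = -8 - (-4) = -4 — satisfied.
C2: X = -4 is even — satisfied.
C3: U * V = -8 * (-7) = 56 — satisfied.
C4: 7 / 7 = 1, so 7 divides 7 — satisfied.
C5: V * U = -7 * (-8) = 56 — satisfied.
C6: X = -4 is in {-8, -3, -1, -2, -4} — satisfied.
C7: abs(-7 - 7) = 14 — satisfied.
C8: abs(-4 - 7) = 11, not 14 — violated.
C9: max(-4, -7, 7) = 7 — satisfied.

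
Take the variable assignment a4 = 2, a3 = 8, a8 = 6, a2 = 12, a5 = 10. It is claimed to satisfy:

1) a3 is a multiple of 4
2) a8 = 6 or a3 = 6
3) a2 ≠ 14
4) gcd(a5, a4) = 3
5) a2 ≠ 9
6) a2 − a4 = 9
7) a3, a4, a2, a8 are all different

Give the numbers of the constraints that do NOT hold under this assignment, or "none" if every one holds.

1) 8 / 4 = 2, so 4 divides 8  ✔
2) a8 = 6 = 6 (first disjunct)  ✔
3) a2 = 12, and 12 ≠ 14  ✔
4) gcd(10, 2) = 2, not 3  ✘
5) a2 = 12, and 12 ≠ 9  ✔
6) a2 − a4 = 12 − 2 = 10, not 9  ✘
7) values 8, 2, 12, 6 are pairwise distinct  ✔

Violated: 4 and 6.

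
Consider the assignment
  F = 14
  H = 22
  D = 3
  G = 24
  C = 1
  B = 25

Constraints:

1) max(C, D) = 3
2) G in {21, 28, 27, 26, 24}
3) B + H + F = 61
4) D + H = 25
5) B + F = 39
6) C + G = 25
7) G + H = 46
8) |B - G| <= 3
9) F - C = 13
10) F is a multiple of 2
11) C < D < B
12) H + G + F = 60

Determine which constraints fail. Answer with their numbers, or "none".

Yes — all constraints hold.

1) max(1, 3) = 3  ✓
2) G = 24 is in {21, 28, 27, 26, 24}  ✓
3) B + H + F = 25 + 22 + 14 = 61  ✓
4) D + H = 3 + 22 = 25  ✓
5) B + F = 25 + 14 = 39  ✓
6) C + G = 1 + 24 = 25  ✓
7) G + H = 24 + 22 = 46  ✓
8) |25 - 24| = 1; 1 ≤ 3  ✓
9) F - C = 14 - 1 = 13  ✓
10) 14 / 2 = 7, so 2 divides 14  ✓
11) values 1 < 3 < 25  ✓
12) H + G + F = 22 + 24 + 14 = 60  ✓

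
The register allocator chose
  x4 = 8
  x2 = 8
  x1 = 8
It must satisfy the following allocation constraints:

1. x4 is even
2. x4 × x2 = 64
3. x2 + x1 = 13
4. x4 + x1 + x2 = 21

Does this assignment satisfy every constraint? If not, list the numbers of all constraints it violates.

1. x4 = 8 is even  yes
2. x4 × x2 = 8 × 8 = 64  yes
3. x2 + x1 = 8 + 8 = 16, not 13  no
4. x4 + x1 + x2 = 8 + 8 + 8 = 24, not 21  no

No — constraints 3 and 4 are not satisfied.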